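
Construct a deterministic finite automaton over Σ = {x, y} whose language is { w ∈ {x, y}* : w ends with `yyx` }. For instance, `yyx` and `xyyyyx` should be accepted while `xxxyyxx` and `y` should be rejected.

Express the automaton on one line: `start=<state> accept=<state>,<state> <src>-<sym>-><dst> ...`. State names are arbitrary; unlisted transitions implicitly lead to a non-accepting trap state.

start=s0 accept=s3 s0-x->s0 s0-y->s1 s1-x->s0 s1-y->s2 s2-x->s3 s2-y->s2 s3-x->s0 s3-y->s1

Let each state record the length of the longest suffix of the input read so far that is also a prefix of `yyx`. s1 means the last symbol is `y`; s2 means the last 2 symbols are `yy`; s3 means the last 3 symbols are `yyx`. Accept only at s3, where the string currently ends in `yyx`.
With 4 states:
        x   y  
>  s0   s0  s1 
   s1   s0  s2 
   s2   s3  s2 
 * s3   s0  s1 
(> = start, * = accepting)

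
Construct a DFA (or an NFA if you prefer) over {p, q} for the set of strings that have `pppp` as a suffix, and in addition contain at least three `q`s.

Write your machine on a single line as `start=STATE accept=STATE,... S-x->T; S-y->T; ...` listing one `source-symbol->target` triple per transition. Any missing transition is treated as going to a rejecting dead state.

Run two small machines in parallel and take their product. The first has 5 states tracking how much of the suffix `pppp` has currently been matched; the second has 5 states tracking the count of `q`s, saturating at 4. A product state is a pair (one from each), accepting exactly when both do. Minimizing collapses redundant product states.
        p   q  
>  S0   S0  S1 
   S1   S1  S2 
   S2   S2  S3 
   S3   S4  S3 
   S4   S5  S3 
   S5   S6  S3 
   S6   S7  S3 
 * S7   S7  S3 
(> = start, * = accepting)

start=S0; accept=S7; S0-p->S0; S0-q->S1; S1-p->S1; S1-q->S2; S2-p->S2; S2-q->S3; S3-p->S4; S3-q->S3; S4-p->S5; S4-q->S3; S5-p->S6; S5-q->S3; S6-p->S7; S6-q->S3; S7-p->S7; S7-q->S3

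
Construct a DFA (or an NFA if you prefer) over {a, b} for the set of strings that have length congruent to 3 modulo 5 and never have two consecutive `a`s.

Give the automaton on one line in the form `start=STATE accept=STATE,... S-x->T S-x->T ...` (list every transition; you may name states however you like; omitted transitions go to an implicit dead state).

start=S0 accept=S6,S7 S0-a->S1 S0-b->S2 S1-a->S3 S1-b->S4 S2-a->S5 S2-b->S4 S3-a->S3 S3-b->S3 S4-a->S6 S4-b->S7 S5-a->S3 S5-b->S7 S6-a->S3 S6-b->S8 S7-a->S9 S7-b->S8 S8-a->S10 S8-b->S0 S9-a->S3 S9-b->S0 S10-a->S3 S10-b->S2

Build one automaton per condition and run them in lockstep. One (5 states) tracks the input length modulo 5; the other (3 states) tracks partial matches of the forbidden pattern `aa`. Each combined state is a pair, one component from each; accept when both components accept. After merging equivalent states the machine shrinks.
With 11 states:
          a    b  
>  S0     S1   S2 
   S1     S3   S4 
   S2     S5   S4 
   S3     S3   S3 
   S4     S6   S7 
   S5     S3   S7 
 * S6     S3   S8 
 * S7     S9   S8 
   S8    S10   S0 
   S9     S3   S0 
   S10    S3   S2 
(> = start, * = accepting)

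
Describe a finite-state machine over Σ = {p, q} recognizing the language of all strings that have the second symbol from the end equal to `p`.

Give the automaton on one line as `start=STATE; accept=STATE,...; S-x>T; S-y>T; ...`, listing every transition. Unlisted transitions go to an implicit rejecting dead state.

Because acceptance depends on a position counted from the end, the machine has to buffer the most recent 2 symbols. Make each state the string of the last up-to-2 symbols read; on input `x` shift the window left and append `x`. Accept when the buffered window has length 2 and begins with `p`.
        p   q  
>  s0   s1  s2 
   s1   s3  s4 
   s2   s5  s6 
 * s3   s3  s4 
 * s4   s5  s6 
   s5   s3  s4 
   s6   s5  s6 
(> = start, * = accepting)

start=s0; accept=s3,s4; s0-p>s1; s0-q>s2; s1-p>s3; s1-q>s4; s2-p>s5; s2-q>s6; s3-p>s3; s3-q>s4; s4-p>s5; s4-q>s6; s5-p>s3; s5-q>s4; s6-p>s5; s6-q>s6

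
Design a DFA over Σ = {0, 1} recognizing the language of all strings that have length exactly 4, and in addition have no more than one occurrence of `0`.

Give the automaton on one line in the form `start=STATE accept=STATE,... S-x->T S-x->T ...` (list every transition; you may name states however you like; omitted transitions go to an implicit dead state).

start=s0 accept=s8 s0-0->s1 s0-1->s2 s1-0->s3 s1-1->s4 s2-0->s4 s2-1->s5 s3-0->s3 s3-1->s3 s4-0->s3 s4-1->s6 s5-0->s6 s5-1->s7 s6-0->s3 s6-1->s8 s7-0->s8 s7-1->s8 s8-0->s3 s8-1->s3

Build one automaton per condition and run them in lockstep. The first has 6 states tracking the input length, saturating at 5; the second has 3 states tracking the count of `0`s, saturating at 2. A product state is a pair (one from each), accepting exactly when both do. Equivalent product states are then merged.
9 states suffice.
        0   1  
>  s0   s1  s2 
   s1   s3  s4 
   s2   s4  s5 
   s3   s3  s3 
   s4   s3  s6 
   s5   s6  s7 
   s6   s3  s8 
   s7   s8  s8 
 * s8   s3  s3 
(> = start, * = accepting)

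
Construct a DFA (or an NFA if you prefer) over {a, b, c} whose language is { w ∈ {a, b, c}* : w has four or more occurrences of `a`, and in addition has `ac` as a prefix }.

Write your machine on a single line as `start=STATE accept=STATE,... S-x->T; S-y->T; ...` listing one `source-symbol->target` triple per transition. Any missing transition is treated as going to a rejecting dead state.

start=q0; accept=q6; q0-a->q1; q0-b->q2; q0-c->q2; q1-a->q2; q1-b->q2; q1-c->q3; q2-a->q2; q2-b->q2; q2-c->q2; q3-a->q4; q3-b->q3; q3-c->q3; q4-a->q5; q4-b->q4; q4-c->q4; q5-a->q6; q5-b->q5; q5-c->q5; q6-a->q6; q6-b->q6; q6-c->q6

Handle the two conditions separately and then intersect. The first has 6 states tracking the count of `a`s, saturating at 5; the second has 4 states tracking whether the input so far still matches the prefix `ac`. A product state is a pair (one from each), accepting exactly when both do. After merging equivalent states the machine shrinks.
A 7-state machine:
        a   b   c  
>  q0   q1  q2  q2 
   q1   q2  q2  q3 
   q2   q2  q2  q2 
   q3   q4  q3  q3 
   q4   q5  q4  q4 
   q5   q6  q5  q5 
 * q6   q6  q6  q6 
(> = start, * = accepting)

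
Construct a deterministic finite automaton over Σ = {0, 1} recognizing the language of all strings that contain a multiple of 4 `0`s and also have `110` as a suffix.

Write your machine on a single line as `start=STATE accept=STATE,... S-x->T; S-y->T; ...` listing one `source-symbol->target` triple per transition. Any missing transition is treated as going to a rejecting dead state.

Handle the two conditions separately and then intersect. The first has 4 states tracking the count of `0`s modulo 4; the second has 4 states tracking how much of the suffix `110` has currently been matched. A product state is a pair (one from each), accepting exactly when both do. Minimizing collapses redundant product states.
7 states suffice.
        0   1  
>  q0   q1  q0 
   q1   q2  q1 
   q2   q3  q2 
   q3   q0  q4 
   q4   q0  q5 
   q5   q6  q5 
 * q6   q1  q0 
(> = start, * = accepting)

start=q0; accept=q6; q0-0->q1; q0-1->q0; q1-0->q2; q1-1->q1; q2-0->q3; q2-1->q2; q3-0->q0; q3-1->q4; q4-0->q0; q4-1->q5; q5-0->q6; q5-1->q5; q6-0->q1; q6-1->q0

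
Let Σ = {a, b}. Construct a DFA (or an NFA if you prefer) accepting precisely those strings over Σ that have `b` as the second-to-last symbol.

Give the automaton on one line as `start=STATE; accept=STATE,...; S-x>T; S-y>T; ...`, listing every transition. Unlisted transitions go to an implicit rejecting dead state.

start=s0; accept=s5,s6; s0-a>s1; s0-b>s2; s1-a>s3; s1-b>s4; s2-a>s5; s2-b>s6; s3-a>s3; s3-b>s4; s4-a>s5; s4-b>s6; s5-a>s3; s5-b>s4; s6-a>s5; s6-b>s6

A DFA must remember the last 2 symbols (since which symbol is second-to-last isn't known until the input ends). Use one state per possible window of the last ≤2 symbols; accept from those whose window starts with `b`.
With 7 states:
        a   b  
>  s0   s1  s2 
   s1   s3  s4 
   s2   s5  s6 
   s3   s3  s4 
   s4   s5  s6 
 * s5   s3  s4 
 * s6   s5  s6 
(> = start, * = accepting)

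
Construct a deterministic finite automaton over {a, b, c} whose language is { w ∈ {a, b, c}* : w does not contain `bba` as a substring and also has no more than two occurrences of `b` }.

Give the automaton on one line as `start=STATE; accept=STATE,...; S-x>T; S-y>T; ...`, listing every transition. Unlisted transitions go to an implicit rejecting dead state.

start=q0; accept=q0,q1,q2,q3,q4,q7; q0-a>q0; q0-b>q1; q0-c>q0; q1-a>q2; q1-b>q3; q1-c>q2; q2-a>q2; q2-b>q4; q2-c>q2; q3-a>q5; q3-b>q6; q3-c>q7; q4-a>q7; q4-b>q6; q4-c>q7; q5-a>q5; q5-b>q8; q5-c>q5; q6-a>q8; q6-b>q6; q6-c>q9; q7-a>q7; q7-b>q10; q7-c>q7; q8-a>q8; q8-b>q8; q8-c>q8; q9-a>q9; q9-b>q10; q9-c>q9; q10-a>q9; q10-b>q6; q10-c>q9

Handle the two conditions separately and then intersect. One (4 states) tracks partial matches of the forbidden pattern `bba`; the other (4 states) tracks the count of `b`s, saturating at 3. Each combined state is a pair, one component from each; accept when both components accept.
An 11-state machine:
          a    b    c  
>* q0     q0   q1   q0 
 * q1     q2   q3   q2 
 * q2     q2   q4   q2 
 * q3     q5   q6   q7 
 * q4     q7   q6   q7 
   q5     q5   q8   q5 
   q6     q8   q6   q9 
 * q7     q7  q10   q7 
   q8     q8   q8   q8 
   q9     q9  q10   q9 
   q10    q9   q6   q9 
(> = start, * = accepting)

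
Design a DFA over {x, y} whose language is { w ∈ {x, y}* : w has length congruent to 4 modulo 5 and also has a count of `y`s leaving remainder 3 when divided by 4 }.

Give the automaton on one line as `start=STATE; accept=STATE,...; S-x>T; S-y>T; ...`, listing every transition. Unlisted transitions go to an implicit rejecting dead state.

start=s0; accept=s13; s0-x>s1; s0-y>s2; s1-x>s3; s1-y>s4; s2-x>s4; s2-y>s5; s3-x>s6; s3-y>s7; s4-x>s7; s4-y>s8; s5-x>s8; s5-y>s9; s6-x>s10; s6-y>s11; s7-x>s11; s7-y>s12; s8-x>s12; s8-y>s13; s9-x>s13; s9-y>s10; s10-x>s0; s10-y>s14; s11-x>s14; s11-y>s15; s12-x>s15; s12-y>s16; s13-x>s16; s13-y>s0; s14-x>s2; s14-y>s17; s15-x>s17; s15-y>s18; s16-x>s18; s16-y>s1; s17-x>s5; s17-y>s19; s18-x>s19; s18-y>s3; s19-x>s9; s19-y>s6

Run two small machines in parallel and take their product. One (5 states) tracks the input length modulo 5; the other (4 states) tracks the count of `y`s modulo 4. Each combined state is a pair, one component from each; accept when both components accept.
With 20 states:
          x    y  
>  s0     s1   s2 
   s1     s3   s4 
   s2     s4   s5 
   s3     s6   s7 
   s4     s7   s8 
   s5     s8   s9 
   s6    s10  s11 
   s7    s11  s12 
   s8    s12  s13 
   s9    s13  s10 
   s10    s0  s14 
   s11   s14  s15 
   s12   s15  s16 
 * s13   s16   s0 
   s14    s2  s17 
   s15   s17  s18 
   s16   s18   s1 
   s17    s5  s19 
   s18   s19   s3 
   s19    s9   s6 
(> = start, * = accepting)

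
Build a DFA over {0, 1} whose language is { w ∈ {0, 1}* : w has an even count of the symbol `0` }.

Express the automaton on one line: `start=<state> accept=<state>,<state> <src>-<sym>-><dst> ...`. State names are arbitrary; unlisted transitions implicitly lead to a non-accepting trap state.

start=S0 accept=S0 S0-0->S1 S0-1->S0 S1-0->S0 S1-1->S1

Keep the running count of `0`s modulo 2: each `0` advances along the cycle S0 → S1 → S0 while other symbols loop. Accept at S0.
2 states suffice.
        0   1  
>* S0   S1  S0 
   S1   S0  S1 
(> = start, * = accepting)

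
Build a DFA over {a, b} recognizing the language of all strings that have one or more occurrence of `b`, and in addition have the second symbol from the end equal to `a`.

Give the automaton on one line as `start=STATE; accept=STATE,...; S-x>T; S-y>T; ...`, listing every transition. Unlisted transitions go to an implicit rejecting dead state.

Handle the two conditions separately and then intersect. One (3 states) tracks the count of `b`s, saturating at 2; the other (7 states) tracks the last 2 symbols read. Each combined state is a pair, one component from each; accept when both components accept. After merging equivalent states the machine shrinks.
        a   b  
>  q0   q1  q2 
   q1   q1  q3 
   q2   q4  q2 
 * q3   q4  q2 
   q4   q5  q3 
 * q5   q5  q3 
(> = start, * = accepting)

start=q0; accept=q3,q5; q0-a>q1; q0-b>q2; q1-a>q1; q1-b>q3; q2-a>q4; q2-b>q2; q3-a>q4; q3-b>q2; q4-a>q5; q4-b>q3; q5-a>q5; q5-b>q3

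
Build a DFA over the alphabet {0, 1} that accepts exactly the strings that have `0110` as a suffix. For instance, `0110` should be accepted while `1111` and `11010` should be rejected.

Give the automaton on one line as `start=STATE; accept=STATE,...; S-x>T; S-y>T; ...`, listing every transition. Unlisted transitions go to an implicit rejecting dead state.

Let each state record the length of the longest suffix of the input read so far that is also a prefix of `0110`. B means the last symbol is `0`; C means the last 2 symbols are `01`; D means the last 3 symbols are `011`; E means the last 4 symbols are `0110`. Accept only at E, where the string currently ends in `0110`.
A 5-state machine:
       0  1 
>  A   B  A 
   B   B  C 
   C   B  D 
   D   E  A 
 * E   B  C 
(> = start, * = accepting)

start=A; accept=E; A-0>B; A-1>A; B-0>B; B-1>C; C-0>B; C-1>D; D-0>E; D-1>A; E-0>B; E-1>C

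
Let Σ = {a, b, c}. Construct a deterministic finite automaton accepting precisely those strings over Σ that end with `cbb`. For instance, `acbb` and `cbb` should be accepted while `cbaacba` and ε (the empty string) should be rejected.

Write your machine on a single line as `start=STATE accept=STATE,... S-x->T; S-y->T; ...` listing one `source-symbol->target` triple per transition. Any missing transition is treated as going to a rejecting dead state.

start=S0; accept=S3; S0-a->S0; S0-b->S0; S0-c->S1; S1-a->S0; S1-b->S2; S1-c->S1; S2-a->S0; S2-b->S3; S2-c->S1; S3-a->S0; S3-b->S0; S3-c->S1

Let each state record the length of the longest suffix of the input read so far that is also a prefix of `cbb`. S1 means the last symbol is `c`; S2 means the last 2 symbols are `cb`; S3 means the last 3 symbols are `cbb`. Accept only at S3, where the string currently ends in `cbb`.
        a   b   c  
>  S0   S0  S0  S1 
   S1   S0  S2  S1 
   S2   S0  S3  S1 
 * S3   S0  S0  S1 
(> = start, * = accepting)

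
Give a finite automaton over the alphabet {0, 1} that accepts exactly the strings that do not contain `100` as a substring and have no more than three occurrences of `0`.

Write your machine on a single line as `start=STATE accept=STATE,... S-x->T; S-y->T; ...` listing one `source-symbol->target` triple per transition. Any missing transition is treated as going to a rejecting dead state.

Build one automaton per condition and run them in lockstep. The first has 4 states tracking partial matches of the forbidden pattern `100`; the second has 5 states tracking the count of `0`s, saturating at 4. A product state is a pair (one from each), accepting exactly when both do. Equivalent product states are then merged.
9 states suffice.
        0   1  
>* q0   q1  q2 
 * q1   q3  q4 
 * q2   q5  q2 
 * q3   q6  q3 
 * q4   q7  q4 
 * q5   q8  q4 
 * q6   q8  q6 
 * q7   q8  q3 
   q8   q8  q8 
(> = start, * = accepting)

start=q0; accept=q0,q1,q2,q3,q4,q5,q6,q7; q0-0->q1; q0-1->q2; q1-0->q3; q1-1->q4; q2-0->q5; q2-1->q2; q3-0->q6; q3-1->q3; q4-0->q7; q4-1->q4; q5-0->q8; q5-1->q4; q6-0->q8; q6-1->q6; q7-0->q8; q7-1->q3; q8-0->q8; q8-1->q8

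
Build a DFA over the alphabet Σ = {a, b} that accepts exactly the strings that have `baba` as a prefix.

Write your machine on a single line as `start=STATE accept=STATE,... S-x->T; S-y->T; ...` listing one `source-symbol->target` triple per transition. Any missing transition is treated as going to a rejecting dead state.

Check the first 4 symbols one by one: s0 through s3 record how many have matched `baba` so far; any wrong symbol goes to the dead state s5. After all 4 match we enter the accepting sink s4.
With 6 states:
        a   b  
>  s0   s5  s1 
   s1   s2  s5 
   s2   s5  s3 
   s3   s4  s5 
 * s4   s4  s4 
   s5   s5  s5 
(> = start, * = accepting)

start=s0; accept=s4; s0-a->s5; s0-b->s1; s1-a->s2; s1-b->s5; s2-a->s5; s2-b->s3; s3-a->s4; s3-b->s5; s4-a->s4; s4-b->s4; s5-a->s5; s5-b->s5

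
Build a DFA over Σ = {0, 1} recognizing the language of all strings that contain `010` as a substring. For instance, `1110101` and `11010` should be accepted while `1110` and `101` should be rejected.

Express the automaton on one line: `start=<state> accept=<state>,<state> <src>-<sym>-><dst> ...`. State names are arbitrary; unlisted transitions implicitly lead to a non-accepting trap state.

Track how much of `010` has been matched so far: state q0 is no progress, q3 is the absorbing accept state reached once `010` has occurred. Intermediate states record partial matches; on a mismatch, fall back to the longest reusable overlap.
A 4-state machine:
        0   1  
>  q0   q1  q0 
   q1   q1  q2 
   q2   q3  q0 
 * q3   q3  q3 
(> = start, * = accepting)

start=q0 accept=q3 q0-0->q1 q0-1->q0 q1-0->q1 q1-1->q2 q2-0->q3 q2-1->q0 q3-0->q3 q3-1->q3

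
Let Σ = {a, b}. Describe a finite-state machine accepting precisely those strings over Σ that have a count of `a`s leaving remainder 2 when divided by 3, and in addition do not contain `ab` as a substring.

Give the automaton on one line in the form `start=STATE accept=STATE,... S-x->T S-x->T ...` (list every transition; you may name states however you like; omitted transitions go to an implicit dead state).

Build one automaton per condition and run them in lockstep. One (3 states) tracks the count of `a`s modulo 3; the other (3 states) tracks partial matches of the forbidden pattern `ab`. Each combined state is a pair, one component from each; accept when both components accept.
        a   b  
>  s0   s1  s0 
   s1   s2  s3 
 * s2   s4  s5 
   s3   s5  s3 
   s4   s1  s6 
   s5   s6  s5 
   s6   s3  s6 
(> = start, * = accepting)

start=s0 accept=s2 s0-a->s1 s0-b->s0 s1-a->s2 s1-b->s3 s2-a->s4 s2-b->s5 s3-a->s5 s3-b->s3 s4-a->s1 s4-b->s6 s5-a->s6 s5-b->s5 s6-a->s3 s6-b->s6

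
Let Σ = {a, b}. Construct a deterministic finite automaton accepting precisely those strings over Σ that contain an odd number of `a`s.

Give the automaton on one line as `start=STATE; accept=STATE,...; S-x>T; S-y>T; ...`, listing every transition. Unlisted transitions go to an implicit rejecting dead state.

start=q0; accept=q1; q0-a>q1; q0-b>q0; q1-a>q0; q1-b>q1

The only thing that matters is how many `a`s have appeared, reduced mod 2. Use one state per residue: q0 for 0, …, q1 for 1. Reading `a` moves to the next residue; anything else stays put. q1 is accepting.
        a   b  
>  q0   q1  q0 
 * q1   q0  q1 
(> = start, * = accepting)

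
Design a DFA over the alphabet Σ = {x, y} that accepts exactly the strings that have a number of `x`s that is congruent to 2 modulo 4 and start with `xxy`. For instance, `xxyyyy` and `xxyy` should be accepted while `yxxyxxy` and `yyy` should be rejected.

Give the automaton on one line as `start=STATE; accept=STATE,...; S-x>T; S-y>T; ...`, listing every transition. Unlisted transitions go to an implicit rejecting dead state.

Handle the two conditions separately and then intersect. The first has 4 states tracking the count of `x`s modulo 4; the second has 5 states tracking whether the input so far still matches the prefix `xxy`. A product state is a pair (one from each), accepting exactly when both do.
With 11 states:
          x    y  
>  S0     S1   S2 
   S1     S3   S4 
   S2     S4   S2 
   S3     S5   S6 
   S4     S7   S4 
   S5     S2   S5 
 * S6     S8   S6 
   S7     S5   S7 
   S8     S9   S8 
   S9    S10   S9 
   S10    S6  S10 
(> = start, * = accepting)

start=S0; accept=S6; S0-x>S1; S0-y>S2; S1-x>S3; S1-y>S4; S2-x>S4; S2-y>S2; S3-x>S5; S3-y>S6; S4-x>S7; S4-y>S4; S5-x>S2; S5-y>S5; S6-x>S8; S6-y>S6; S7-x>S5; S7-y>S7; S8-x>S9; S8-y>S8; S9-x>S10; S9-y>S9; S10-x>S6; S10-y>S10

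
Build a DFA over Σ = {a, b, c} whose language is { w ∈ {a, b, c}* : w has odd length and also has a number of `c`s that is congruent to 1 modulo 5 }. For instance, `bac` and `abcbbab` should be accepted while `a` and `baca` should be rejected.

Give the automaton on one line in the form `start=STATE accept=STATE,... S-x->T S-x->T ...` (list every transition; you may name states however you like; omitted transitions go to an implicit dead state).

start=s0 accept=s2 s0-a->s1 s0-b->s1 s0-c->s2 s1-a->s0 s1-b->s0 s1-c->s3 s2-a->s3 s2-b->s3 s2-c->s4 s3-a->s2 s3-b->s2 s3-c->s5 s4-a->s5 s4-b->s5 s4-c->s6 s5-a->s4 s5-b->s4 s5-c->s7 s6-a->s7 s6-b->s7 s6-c->s8 s7-a->s6 s7-b->s6 s7-c->s9 s8-a->s9 s8-b->s9 s8-c->s1 s9-a->s8 s9-b->s8 s9-c->s0

Handle the two conditions separately and then intersect. One (2 states) tracks the input length modulo 2; the other (5 states) tracks the count of `c`s modulo 5. Each combined state is a pair, one component from each; accept when both components accept.
10 states suffice.
        a   b   c  
>  s0   s1  s1  s2 
   s1   s0  s0  s3 
 * s2   s3  s3  s4 
   s3   s2  s2  s5 
   s4   s5  s5  s6 
   s5   s4  s4  s7 
   s6   s7  s7  s8 
   s7   s6  s6  s9 
   s8   s9  s9  s1 
   s9   s8  s8  s0 
(> = start, * = accepting)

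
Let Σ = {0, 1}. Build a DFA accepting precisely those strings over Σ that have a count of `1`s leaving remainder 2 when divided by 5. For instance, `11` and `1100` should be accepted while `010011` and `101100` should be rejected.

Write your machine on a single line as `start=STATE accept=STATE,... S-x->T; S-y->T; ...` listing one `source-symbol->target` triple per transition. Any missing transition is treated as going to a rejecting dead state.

start=A; accept=C; A-0->A; A-1->B; B-0->B; B-1->C; C-0->C; C-1->D; D-0->D; D-1->E; E-0->E; E-1->A

The only thing that matters is how many `1`s have appeared, reduced mod 5. Use one state per residue: A for 0, …, E for 4. Reading `1` moves to the next residue; anything else stays put. C is accepting.
With 5 states:
       0  1 
>  A   A  B 
   B   B  C 
 * C   C  D 
   D   D  E 
   E   E  A 
(> = start, * = accepting)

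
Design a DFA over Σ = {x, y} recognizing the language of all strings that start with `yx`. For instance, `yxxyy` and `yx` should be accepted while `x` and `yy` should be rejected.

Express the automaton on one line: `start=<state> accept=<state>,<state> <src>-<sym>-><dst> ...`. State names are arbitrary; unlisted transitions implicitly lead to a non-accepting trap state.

start=s0 accept=s2 s0-x->s3 s0-y->s1 s1-x->s2 s1-y->s3 s2-x->s2 s2-y->s2 s3-x->s3 s3-y->s3

Check the first 2 symbols one by one: s0 through s1 record how many have matched `yx` so far; any wrong symbol goes to the dead state s3. After all 2 match we enter the accepting sink s2.
With 4 states:
        x   y  
>  s0   s3  s1 
   s1   s2  s3 
 * s2   s2  s2 
   s3   s3  s3 
(> = start, * = accepting)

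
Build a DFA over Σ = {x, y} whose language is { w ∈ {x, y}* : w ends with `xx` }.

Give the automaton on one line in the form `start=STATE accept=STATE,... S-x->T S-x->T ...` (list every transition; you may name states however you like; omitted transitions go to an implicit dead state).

Remember how much of `xx` the current input suffix matches. State q0 means no match yet; q1 means the last symbol is `x`; q2 means the last 2 symbols are `xx`. Only q2 accepts. On a mismatch, fall back to the longest proper suffix that is still a prefix of `xx`.
With 3 states:
        x   y  
>  q0   q1  q0 
   q1   q2  q0 
 * q2   q2  q0 
(> = start, * = accepting)

start=q0 accept=q2 q0-x->q1 q0-y->q0 q1-x->q2 q1-y->q0 q2-x->q2 q2-y->q0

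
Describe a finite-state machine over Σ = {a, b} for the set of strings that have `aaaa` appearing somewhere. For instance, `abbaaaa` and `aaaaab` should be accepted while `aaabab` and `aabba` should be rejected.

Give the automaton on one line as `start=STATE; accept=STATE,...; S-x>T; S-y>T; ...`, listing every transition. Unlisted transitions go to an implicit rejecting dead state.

States S0..S3 record the length of the longest prefix of `aaaa` that matches the current input suffix. Reaching S4 means `aaaa` has been seen, and we stay there forever. Accept from S4.
A 5-state machine:
        a   b  
>  S0   S1  S0 
   S1   S2  S0 
   S2   S3  S0 
   S3   S4  S0 
 * S4   S4  S4 
(> = start, * = accepting)

start=S0; accept=S4; S0-a>S1; S0-b>S0; S1-a>S2; S1-b>S0; S2-a>S3; S2-b>S0; S3-a>S4; S3-b>S0; S4-a>S4; S4-b>S4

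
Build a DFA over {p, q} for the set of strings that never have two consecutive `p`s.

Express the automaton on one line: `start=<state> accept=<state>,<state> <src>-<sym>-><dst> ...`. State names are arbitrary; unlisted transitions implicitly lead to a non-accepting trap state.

This is the complement of 'contains `pp`'. Use the same substring-matching states — S0 through S2 holding how much of `pp` has just been matched — but flip the accepting set: everything except the trap S2 accepts.
3 states suffice.
        p   q  
>* S0   S1  S0 
 * S1   S2  S0 
   S2   S2  S2 
(> = start, * = accepting)

start=S0 accept=S0,S1 S0-p->S1 S0-q->S0 S1-p->S2 S1-q->S0 S2-p->S2 S2-q->S2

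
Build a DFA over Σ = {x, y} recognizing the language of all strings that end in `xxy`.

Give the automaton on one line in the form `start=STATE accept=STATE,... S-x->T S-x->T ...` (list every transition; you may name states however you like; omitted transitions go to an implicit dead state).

start=s0 accept=s3 s0-x->s1 s0-y->s0 s1-x->s2 s1-y->s0 s2-x->s2 s2-y->s3 s3-x->s1 s3-y->s0

Remember how much of `xxy` the current input suffix matches. State s0 means no match yet; s1 means the last symbol is `x`; s2 means the last 2 symbols are `xx`; s3 means the last 3 symbols are `xxy`. Only s3 accepts. On a mismatch, fall back to the longest proper suffix that is still a prefix of `xxy`.
With 4 states:
        x   y  
>  s0   s1  s0 
   s1   s2  s0 
   s2   s2  s3 
 * s3   s1  s0 
(> = start, * = accepting)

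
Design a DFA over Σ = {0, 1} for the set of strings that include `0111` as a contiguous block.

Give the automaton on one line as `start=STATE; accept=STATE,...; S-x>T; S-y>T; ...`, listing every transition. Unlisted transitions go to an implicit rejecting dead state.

start=S0; accept=S4; S0-0>S1; S0-1>S0; S1-0>S1; S1-1>S2; S2-0>S1; S2-1>S3; S3-0>S1; S3-1>S4; S4-0>S4; S4-1>S4

States S0..S3 record the length of the longest prefix of `0111` that matches the current input suffix. Reaching S4 means `0111` has been seen, and we stay there forever. Accept from S4.
5 states suffice.
        0   1  
>  S0   S1  S0 
   S1   S1  S2 
   S2   S1  S3 
   S3   S1  S4 
 * S4   S4  S4 
(> = start, * = accepting)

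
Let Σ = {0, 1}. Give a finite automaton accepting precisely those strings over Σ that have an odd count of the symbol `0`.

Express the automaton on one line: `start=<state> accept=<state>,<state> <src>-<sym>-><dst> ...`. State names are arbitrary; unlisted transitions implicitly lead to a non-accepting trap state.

The only thing that matters is how many `0`s have appeared, reduced mod 2. Use one state per residue: q0 for 0, …, q1 for 1. Reading `0` moves to the next residue; anything else stays put. q1 is accepting.
With 2 states:
        0   1  
>  q0   q1  q0 
 * q1   q0  q1 
(> = start, * = accepting)

start=q0 accept=q1 q0-0->q1 q0-1->q0 q1-0->q0 q1-1->q1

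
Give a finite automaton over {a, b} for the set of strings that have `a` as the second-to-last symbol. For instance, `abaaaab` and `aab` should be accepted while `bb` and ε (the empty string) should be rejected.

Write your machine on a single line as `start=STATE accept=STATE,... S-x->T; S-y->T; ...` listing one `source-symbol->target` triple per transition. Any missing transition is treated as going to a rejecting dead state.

start=q0; accept=q3,q4; q0-a->q1; q0-b->q2; q1-a->q3; q1-b->q4; q2-a->q5; q2-b->q6; q3-a->q3; q3-b->q4; q4-a->q5; q4-b->q6; q5-a->q3; q5-b->q4; q6-a->q5; q6-b->q6

A DFA must remember the last 2 symbols (since which symbol is second-to-last isn't known until the input ends). Use one state per possible window of the last ≤2 symbols; accept from those whose window starts with `a`.
With 7 states:
        a   b  
>  q0   q1  q2 
   q1   q3  q4 
   q2   q5  q6 
 * q3   q3  q4 
 * q4   q5  q6 
   q5   q3  q4 
   q6   q5  q6 
(> = start, * = accepting)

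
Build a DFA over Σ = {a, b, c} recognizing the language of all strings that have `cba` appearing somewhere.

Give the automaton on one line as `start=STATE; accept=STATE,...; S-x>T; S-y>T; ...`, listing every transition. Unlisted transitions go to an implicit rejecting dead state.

States q0..q2 record the length of the longest prefix of `cba` that matches the current input suffix. Reaching q3 means `cba` has been seen, and we stay there forever. Accept from q3.
4 states suffice.
        a   b   c  
>  q0   q0  q0  q1 
   q1   q0  q2  q1 
   q2   q3  q0  q1 
 * q3   q3  q3  q3 
(> = start, * = accepting)

start=q0; accept=q3; q0-a>q0; q0-b>q0; q0-c>q1; q1-a>q0; q1-b>q2; q1-c>q1; q2-a>q3; q2-b>q0; q2-c>q1; q3-a>q3; q3-b>q3; q3-c>q3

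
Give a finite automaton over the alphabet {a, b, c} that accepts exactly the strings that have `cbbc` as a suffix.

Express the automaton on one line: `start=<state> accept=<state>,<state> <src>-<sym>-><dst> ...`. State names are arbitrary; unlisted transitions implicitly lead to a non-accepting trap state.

Remember how much of `cbbc` the current input suffix matches. State S0 means no match yet; S1 means the last symbol is `c`; S2 means the last 2 symbols are `cb`; S3 means the last 3 symbols are `cbb`; S4 means the last 4 symbols are `cbbc`. Only S4 accepts. On a mismatch, fall back to the longest proper suffix that is still a prefix of `cbbc`.
        a   b   c  
>  S0   S0  S0  S1 
   S1   S0  S2  S1 
   S2   S0  S3  S1 
   S3   S0  S0  S4 
 * S4   S0  S2  S1 
(> = start, * = accepting)

start=S0 accept=S4 S0-a->S0 S0-b->S0 S0-c->S1 S1-a->S0 S1-b->S2 S1-c->S1 S2-a->S0 S2-b->S3 S2-c->S1 S3-a->S0 S3-b->S0 S3-c->S4 S4-a->S0 S4-b->S2 S4-c->S1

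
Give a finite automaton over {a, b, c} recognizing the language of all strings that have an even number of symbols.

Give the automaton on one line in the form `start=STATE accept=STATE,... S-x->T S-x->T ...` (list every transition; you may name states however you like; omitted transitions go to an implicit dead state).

Only the length mod 2 matters, so use a 2-cycle: from any state, every input symbol moves to the next state, wrapping s1 back to s0. Mark s0 accepting.
A 2-state machine:
        a   b   c  
>* s0   s1  s1  s1 
   s1   s0  s0  s0 
(> = start, * = accepting)

start=s0 accept=s0 s0-a->s1 s0-b->s1 s0-c->s1 s1-a->s0 s1-b->s0 s1-c->s0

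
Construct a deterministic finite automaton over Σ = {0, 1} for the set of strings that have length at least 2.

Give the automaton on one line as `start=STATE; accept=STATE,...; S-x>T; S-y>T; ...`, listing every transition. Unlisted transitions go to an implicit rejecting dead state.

Count input length up to 3: every symbol moves from s0 toward s3, which means 'more than 2' and absorbs. Accept from {s2, s3}.
With 4 states:
        0   1  
>  s0   s1  s1 
   s1   s2  s2 
 * s2   s3  s3 
 * s3   s3  s3 
(> = start, * = accepting)

start=s0; accept=s2,s3; s0-0>s1; s0-1>s1; s1-0>s2; s1-1>s2; s2-0>s3; s2-1>s3; s3-0>s3; s3-1>s3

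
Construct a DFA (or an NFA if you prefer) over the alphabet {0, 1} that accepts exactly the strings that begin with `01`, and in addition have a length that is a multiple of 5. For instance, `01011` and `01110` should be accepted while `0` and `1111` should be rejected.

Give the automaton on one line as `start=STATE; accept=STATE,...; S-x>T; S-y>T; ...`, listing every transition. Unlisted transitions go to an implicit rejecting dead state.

start=s0; accept=s10; s0-0>s1; s0-1>s2; s1-0>s3; s1-1>s4; s2-0>s3; s2-1>s3; s3-0>s5; s3-1>s5; s4-0>s6; s4-1>s6; s5-0>s7; s5-1>s7; s6-0>s8; s6-1>s8; s7-0>s9; s7-1>s9; s8-0>s10; s8-1>s10; s9-0>s2; s9-1>s2; s10-0>s11; s10-1>s11; s11-0>s4; s11-1>s4

Run two small machines in parallel and take their product. The first has 4 states tracking whether the input so far still matches the prefix `01`; the second has 5 states tracking the input length modulo 5. A product state is a pair (one from each), accepting exactly when both do.
A 12-state machine:
          0    1  
>  s0     s1   s2 
   s1     s3   s4 
   s2     s3   s3 
   s3     s5   s5 
   s4     s6   s6 
   s5     s7   s7 
   s6     s8   s8 
   s7     s9   s9 
   s8    s10  s10 
   s9     s2   s2 
 * s10   s11  s11 
   s11    s4   s4 
(> = start, * = accepting)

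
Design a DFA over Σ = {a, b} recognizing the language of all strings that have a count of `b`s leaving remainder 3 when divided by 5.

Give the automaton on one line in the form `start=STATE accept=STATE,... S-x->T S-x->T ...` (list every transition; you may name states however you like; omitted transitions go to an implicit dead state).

Keep the running count of `b`s modulo 5: each `b` advances along the cycle S0 → S1 → S2 → S3 → S4 → S0 while other symbols loop. Accept at S3.
        a   b  
>  S0   S0  S1 
   S1   S1  S2 
   S2   S2  S3 
 * S3   S3  S4 
   S4   S4  S0 
(> = start, * = accepting)

start=S0 accept=S3 S0-a->S0 S0-b->S1 S1-a->S1 S1-b->S2 S2-a->S2 S2-b->S3 S3-a->S3 S3-b->S4 S4-a->S4 S4-b->S0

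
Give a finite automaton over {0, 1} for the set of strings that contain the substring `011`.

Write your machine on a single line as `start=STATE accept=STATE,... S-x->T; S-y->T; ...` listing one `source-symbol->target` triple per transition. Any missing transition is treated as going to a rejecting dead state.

Track how much of `011` has been matched so far: state q0 is no progress, q3 is the absorbing accept state reached once `011` has occurred. Intermediate states record partial matches; on a mismatch, fall back to the longest reusable overlap.
        0   1  
>  q0   q1  q0 
   q1   q1  q2 
   q2   q1  q3 
 * q3   q3  q3 
(> = start, * = accepting)

start=q0; accept=q3; q0-0->q1; q0-1->q0; q1-0->q1; q1-1->q2; q2-0->q1; q2-1->q3; q3-0->q3; q3-1->q3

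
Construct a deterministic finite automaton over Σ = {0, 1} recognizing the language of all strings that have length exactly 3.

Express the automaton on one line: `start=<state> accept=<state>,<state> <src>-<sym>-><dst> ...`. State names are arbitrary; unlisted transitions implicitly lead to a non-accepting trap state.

Count input length up to 4: every symbol moves from S0 toward S4, which means 'more than 3' and absorbs. Accept from {S3}.
        0   1  
>  S0   S1  S1 
   S1   S2  S2 
   S2   S3  S3 
 * S3   S4  S4 
   S4   S4  S4 
(> = start, * = accepting)

start=S0 accept=S3 S0-0->S1 S0-1->S1 S1-0->S2 S1-1->S2 S2-0->S3 S2-1->S3 S3-0->S4 S3-1->S4 S4-0->S4 S4-1->S4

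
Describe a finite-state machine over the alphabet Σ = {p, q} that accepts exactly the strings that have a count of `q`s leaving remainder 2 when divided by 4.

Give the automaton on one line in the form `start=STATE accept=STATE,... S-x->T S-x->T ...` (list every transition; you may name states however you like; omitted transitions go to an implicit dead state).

start=A accept=C A-p->A A-q->B B-p->B B-q->C C-p->C C-q->D D-p->D D-q->A

The only thing that matters is how many `q`s have appeared, reduced mod 4. Use one state per residue: A for 0, …, D for 3. Reading `q` moves to the next residue; anything else stays put. C is accepting.
4 states suffice.
       p  q 
>  A   A  B 
   B   B  C 
 * C   C  D 
   D   D  A 
(> = start, * = accepting)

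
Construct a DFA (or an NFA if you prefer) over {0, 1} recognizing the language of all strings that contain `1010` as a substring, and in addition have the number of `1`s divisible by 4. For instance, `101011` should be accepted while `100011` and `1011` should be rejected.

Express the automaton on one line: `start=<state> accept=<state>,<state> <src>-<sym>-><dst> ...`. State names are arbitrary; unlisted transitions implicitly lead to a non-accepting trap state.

start=q0 accept=q17 q0-0->q0 q0-1->q1 q1-0->q2 q1-1->q3 q2-0->q4 q2-1->q5 q3-0->q6 q3-1->q7 q4-0->q4 q4-1->q3 q5-0->q8 q5-1->q7 q6-0->q9 q6-1->q10 q7-0->q11 q7-1->q12 q8-0->q8 q8-1->q13 q9-0->q9 q9-1->q7 q10-0->q13 q10-1->q12 q11-0->q14 q11-1->q15 q12-0->q16 q12-1->q1 q13-0->q13 q13-1->q17 q14-0->q14 q14-1->q12 q15-0->q17 q15-1->q1 q16-0->q0 q16-1->q18 q17-0->q17 q17-1->q19 q18-0->q19 q18-1->q3 q19-0->q19 q19-1->q8

Build one automaton per condition and run them in lockstep. The first has 5 states tracking whether and how much of `1010` has been seen; the second has 4 states tracking the count of `1`s modulo 4. A product state is a pair (one from each), accepting exactly when both do.
With 20 states:
          0    1  
>  q0     q0   q1 
   q1     q2   q3 
   q2     q4   q5 
   q3     q6   q7 
   q4     q4   q3 
   q5     q8   q7 
   q6     q9  q10 
   q7    q11  q12 
   q8     q8  q13 
   q9     q9   q7 
   q10   q13  q12 
   q11   q14  q15 
   q12   q16   q1 
   q13   q13  q17 
   q14   q14  q12 
   q15   q17   q1 
   q16    q0  q18 
 * q17   q17  q19 
   q18   q19   q3 
   q19   q19   q8 
(> = start, * = accepting)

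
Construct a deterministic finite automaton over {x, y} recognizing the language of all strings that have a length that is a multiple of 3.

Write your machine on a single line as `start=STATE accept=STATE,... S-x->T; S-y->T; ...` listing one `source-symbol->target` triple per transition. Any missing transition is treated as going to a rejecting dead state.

start=S0; accept=S0; S0-x->S1; S0-y->S1; S1-x->S2; S1-y->S2; S2-x->S0; S2-y->S0

Only the length mod 3 matters, so use a 3-cycle: from any state, every input symbol moves to the next state, wrapping S2 back to S0. Mark S0 accepting.
        x   y  
>* S0   S1  S1 
   S1   S2  S2 
   S2   S0  S0 
(> = start, * = accepting)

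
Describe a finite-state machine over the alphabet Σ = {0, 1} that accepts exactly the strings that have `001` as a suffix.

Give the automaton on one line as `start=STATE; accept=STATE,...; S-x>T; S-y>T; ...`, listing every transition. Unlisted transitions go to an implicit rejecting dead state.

start=A; accept=D; A-0>B; A-1>A; B-0>C; B-1>A; C-0>C; C-1>D; D-0>B; D-1>A

Let each state record the length of the longest suffix of the input read so far that is also a prefix of `001`. B means the last symbol is `0`; C means the last 2 symbols are `00`; D means the last 3 symbols are `001`. Accept only at D, where the string currently ends in `001`.
4 states suffice.
       0  1 
>  A   B  A 
   B   C  A 
   C   C  D 
 * D   B  A 
(> = start, * = accepting)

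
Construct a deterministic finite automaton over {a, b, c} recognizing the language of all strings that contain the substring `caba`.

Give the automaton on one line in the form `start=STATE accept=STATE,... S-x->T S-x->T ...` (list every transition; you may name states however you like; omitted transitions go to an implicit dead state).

start=q0 accept=q4 q0-a->q0 q0-b->q0 q0-c->q1 q1-a->q2 q1-b->q0 q1-c->q1 q2-a->q0 q2-b->q3 q2-c->q1 q3-a->q4 q3-b->q0 q3-c->q1 q4-a->q4 q4-b->q4 q4-c->q4

Track how much of `caba` has been matched so far: state q0 is no progress, q4 is the absorbing accept state reached once `caba` has occurred. Intermediate states record partial matches; on a mismatch, fall back to the longest reusable overlap.
A 5-state machine:
        a   b   c  
>  q0   q0  q0  q1 
   q1   q2  q0  q1 
   q2   q0  q3  q1 
   q3   q4  q0  q1 
 * q4   q4  q4  q4 
(> = start, * = accepting)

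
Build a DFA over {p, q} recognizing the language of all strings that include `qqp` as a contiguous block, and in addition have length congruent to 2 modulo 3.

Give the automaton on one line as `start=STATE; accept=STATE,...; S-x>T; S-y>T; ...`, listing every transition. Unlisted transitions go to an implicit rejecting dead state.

Handle the two conditions separately and then intersect. One (4 states) tracks whether and how much of `qqp` has been seen; the other (3 states) tracks the input length modulo 3. Each combined state is a pair, one component from each; accept when both components accept.
A 12-state machine:
       p  q 
>  A   B  C 
   B   D  E 
   C   D  F 
   D   A  G 
   E   A  H 
   F   I  H 
   G   B  J 
   H   K  J 
   I   K  K 
   J   L  F 
   K   L  L 
 * L   I  I 
(> = start, * = accepting)

start=A; accept=L; A-p>B; A-q>C; B-p>D; B-q>E; C-p>D; C-q>F; D-p>A; D-q>G; E-p>A; E-q>H; F-p>I; F-q>H; G-p>B; G-q>J; H-p>K; H-q>J; I-p>K; I-q>K; J-p>L; J-q>F; K-p>L; K-q>L; L-p>I; L-q>I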